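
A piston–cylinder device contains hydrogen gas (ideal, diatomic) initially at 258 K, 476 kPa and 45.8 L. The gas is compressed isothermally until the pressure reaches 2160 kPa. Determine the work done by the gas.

-33000 J

n = P₁V₁/(RT₁) = 476×45.8/(8.314×258) = 10.2 mol.
Isothermal: T stays 258 K; PV = const ⇒ V₂ = 10.1 L, P₂ = 2160 kPa.
W = nRT ln(V₂/V₁) = 10.2×8.314×258×ln(0.220) = -33000 J.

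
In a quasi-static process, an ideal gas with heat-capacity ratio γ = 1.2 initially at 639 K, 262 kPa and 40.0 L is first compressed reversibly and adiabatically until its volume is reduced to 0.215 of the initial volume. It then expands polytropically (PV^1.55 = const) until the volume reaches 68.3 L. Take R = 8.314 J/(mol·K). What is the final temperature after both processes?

278 K

n = P₁V₁/(RT₁) = 262×40.0/(8.314×639) = 1.97 mol.
Step 1 — Adiabatic: TV^(γ−1) = const ⇒ T₂ = 639×(4.65)^0.200 = 869 K; PV^γ = const ⇒ P₂ = 1660 kPa.
ΔU = nCvΔT = 1.97×41.6×(869−639) = 18900 J.
Q = 0 for an adiabatic process, so W = −ΔU = -18900 J.
State after step 1: P = 1660 kPa, V = 8.60 L, T = 869 K.
Step 2 — Polytropic n=1.55: T₂ = T₁(V₁/V₂)^(n−1) = 869×(0.126)^0.55 = 278 K; P₂ = P₁(V₁/V₂)^n = 66.8 kPa.
W = (P₁V₁−P₂V₂)/(n−1) = (1660×8.60−66.8×68.3)/0.55 = 17600 J.
ΔU = nCvΔT = 1.97×41.6×(278−869) = -48500 J.
Q = ΔU + W = -30800 J.
Net over both steps: W = -1240 J, Q = -30800 J, ΔU = -29600 J.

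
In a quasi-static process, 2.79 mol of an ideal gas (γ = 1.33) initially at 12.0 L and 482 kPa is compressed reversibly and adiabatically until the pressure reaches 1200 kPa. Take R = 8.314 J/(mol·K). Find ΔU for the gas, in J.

T₁ = P₁V₁/(nR) = 482×12.0/(2.79×8.314) = 249 K.
Adiabatic: T₂/T₁ = (P₂/P₁)^((γ−1)/γ) ⇒ T₂ = 249×(2.49)^0.248 = 313 K; V₂ = 6.04 L.
For an ideal gas ΔU = nCvΔT with Cv = R/(γ−1) = 25.2 J/(mol·K).
ΔU = 2.79×25.2×(313−249) = 4450 J.

4450 J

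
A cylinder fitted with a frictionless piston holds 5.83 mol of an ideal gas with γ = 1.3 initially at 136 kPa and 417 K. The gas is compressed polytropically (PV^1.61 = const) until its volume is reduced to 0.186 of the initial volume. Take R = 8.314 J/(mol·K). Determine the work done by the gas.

V₁ = nRT₁/P₁ = 5.83×8.314×417/136 = 149 L.
Polytropic n=1.61: T₂ = T₁(V₁/V₂)^(n−1) = 417×(5.38)^0.61 = 1160 K; P₂ = P₁(V₁/V₂)^n = 2040 kPa.
W = (P₁V₁−P₂V₂)/(n−1) = (136×149−2040×27.6)/0.61 = -59300 J.

-59300 J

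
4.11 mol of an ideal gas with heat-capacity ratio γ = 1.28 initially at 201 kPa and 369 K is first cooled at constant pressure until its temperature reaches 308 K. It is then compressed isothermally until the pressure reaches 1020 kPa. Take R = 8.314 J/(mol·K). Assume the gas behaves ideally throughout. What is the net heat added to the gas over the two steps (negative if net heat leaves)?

V₁ = nRT₁/P₁ = 4.11×8.314×369/201 = 62.7 L.
Step 1 — Isobaric: P stays 201 kPa; V/T = const ⇒ T₂ = 308 K, V₂ = 52.4 L.
W = PΔV = 201×(52.4−62.7) kPa·L = -2080 J.
ΔU = nCvΔT = 4.11×29.7×(308−369) = -7440 J.
Q = ΔU + W = nCpΔT = -9530 J.
State after step 1: P = 201 kPa, V = 52.4 L, T = 308 K.
Step 2 — Isothermal: T stays 308 K; PV = const ⇒ V₂ = 10.3 L, P₂ = 1020 kPa.
ΔU = 0 (ideal gas, T constant).
W = nRT ln(V₂/V₁) = 4.11×8.314×308×ln(0.197) = -17100 J.
Q = ΔU + W = -17100 J.
Net over both steps: W = -19200 J, Q = -26600 J, ΔU = -7440 J.

-26600 J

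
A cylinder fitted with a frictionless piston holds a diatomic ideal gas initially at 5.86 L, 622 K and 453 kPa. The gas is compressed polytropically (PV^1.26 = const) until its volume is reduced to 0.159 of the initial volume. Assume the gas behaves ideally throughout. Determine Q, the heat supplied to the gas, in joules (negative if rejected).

-2190 J

n = P₁V₁/(RT₁) = 453×5.86/(8.314×622) = 0.513 mol.
Polytropic n=1.26: T₂ = T₁(V₁/V₂)^(n−1) = 622×(6.29)^0.26 = 1000 K; P₂ = P₁(V₁/V₂)^n = 4600 kPa.
W = (P₁V₁−P₂V₂)/(n−1) = (453×5.86−4600×0.932)/0.26 = -6260 J.
ΔU = nCvΔT = 0.513×20.8×(1000−622) = 4070 J.
Q = ΔU + W = -2190 J.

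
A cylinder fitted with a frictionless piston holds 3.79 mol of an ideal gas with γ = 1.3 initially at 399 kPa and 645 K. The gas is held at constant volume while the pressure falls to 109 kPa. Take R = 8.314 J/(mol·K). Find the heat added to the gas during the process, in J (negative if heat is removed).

-49200 J

V₁ = nRT₁/P₁ = 3.79×8.314×645/399 = 50.9 L.
Isochoric: V stays 50.9 L; P/T = const ⇒ T₂ = 176 K, P₂ = 109 kPa.
W = 0 (no volume change).
ΔU = nCvΔT = 3.79×27.7×(176−645) = -49200 J.
Q = ΔU = -49200 J.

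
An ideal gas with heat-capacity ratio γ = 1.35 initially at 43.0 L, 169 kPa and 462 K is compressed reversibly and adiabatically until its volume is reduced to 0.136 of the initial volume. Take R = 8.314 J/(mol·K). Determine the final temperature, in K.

929 K

Adiabatic: TV^(γ−1) = const ⇒ T₂ = 462×(7.35)^0.350 = 929 K; PV^γ = const ⇒ P₂ = 2500 kPa.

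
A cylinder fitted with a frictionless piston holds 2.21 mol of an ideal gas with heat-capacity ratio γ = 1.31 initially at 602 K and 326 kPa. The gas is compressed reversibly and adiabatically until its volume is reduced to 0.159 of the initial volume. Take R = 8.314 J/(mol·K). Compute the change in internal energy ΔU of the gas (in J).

V₁ = nRT₁/P₁ = 2.21×8.314×602/326 = 33.9 L.
Adiabatic: TV^(γ−1) = const ⇒ T₂ = 602×(6.29)^0.310 = 1060 K; PV^γ = const ⇒ P₂ = 3630 kPa.
For an ideal gas ΔU = nCvΔT with Cv = R/(γ−1) = 26.8 J/(mol·K).
ΔU = 2.21×26.8×(1060−602) = 27400 J.

27400 J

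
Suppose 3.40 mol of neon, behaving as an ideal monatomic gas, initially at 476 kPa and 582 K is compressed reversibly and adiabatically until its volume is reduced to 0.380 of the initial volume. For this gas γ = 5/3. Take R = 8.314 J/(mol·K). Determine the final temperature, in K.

V₁ = nRT₁/P₁ = 3.40×8.314×582/476 = 34.6 L.
Adiabatic: TV^(γ−1) = const ⇒ T₂ = 582×(2.63)^0.667 = 1110 K; PV^γ = const ⇒ P₂ = 2390 kPa.

1110 K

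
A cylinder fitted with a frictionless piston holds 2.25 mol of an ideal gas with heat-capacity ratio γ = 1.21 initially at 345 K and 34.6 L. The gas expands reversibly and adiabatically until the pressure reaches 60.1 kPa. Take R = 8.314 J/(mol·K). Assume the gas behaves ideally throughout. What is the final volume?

P₁ = nRT₁/V₁ = 2.25×8.314×345/34.6 = 187 kPa.
Adiabatic: T₂/T₁ = (P₂/P₁)^((γ−1)/γ) ⇒ T₂ = 345×(0.322)^0.174 = 283 K; V₂ = 88.2 L.

88.2 L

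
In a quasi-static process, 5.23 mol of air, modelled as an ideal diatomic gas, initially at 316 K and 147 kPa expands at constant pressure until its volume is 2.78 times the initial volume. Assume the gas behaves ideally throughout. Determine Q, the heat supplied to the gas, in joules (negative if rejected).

85600 J

V₁ = nRT₁/P₁ = 5.23×8.314×316/147 = 93.5 L.
Isobaric: P stays 147 kPa; V/T = const ⇒ T₂ = 878 K, V₂ = 260 L.
W = PΔV = 147×(260−93.5) kPa·L = 24500 J.
ΔU = nCvΔT = 5.23×20.8×(878−316) = 61100 J.
Q = ΔU + W = nCpΔT = 85600 J.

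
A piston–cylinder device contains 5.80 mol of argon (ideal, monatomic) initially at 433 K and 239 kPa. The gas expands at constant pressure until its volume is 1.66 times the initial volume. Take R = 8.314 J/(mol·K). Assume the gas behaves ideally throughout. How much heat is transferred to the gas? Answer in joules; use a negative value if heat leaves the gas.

34500 J

V₁ = nRT₁/P₁ = 5.80×8.314×433/239 = 87.4 L.
Isobaric: P stays 239 kPa; V/T = const ⇒ T₂ = 719 K, V₂ = 145 L.
W = PΔV = 239×(145−87.4) kPa·L = 13800 J.
ΔU = nCvΔT = 5.80×12.5×(719−433) = 20700 J.
Q = ΔU + W = nCpΔT = 34500 J.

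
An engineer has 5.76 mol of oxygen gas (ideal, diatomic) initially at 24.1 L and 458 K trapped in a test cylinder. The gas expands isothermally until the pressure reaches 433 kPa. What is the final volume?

P₁ = nRT₁/V₁ = 5.76×8.314×458/24.1 = 910 kPa.
Isothermal: T stays 458 K; PV = const ⇒ V₂ = 50.7 L, P₂ = 433 kPa.

50.7 L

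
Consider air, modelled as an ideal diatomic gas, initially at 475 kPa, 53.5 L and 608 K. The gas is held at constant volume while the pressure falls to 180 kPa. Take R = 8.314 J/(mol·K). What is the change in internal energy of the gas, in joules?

n = P₁V₁/(RT₁) = 475×53.5/(8.314×608) = 5.03 mol.
Isochoric: V stays 53.5 L; P/T = const ⇒ T₂ = 230 K, P₂ = 180 kPa.
For an ideal gas ΔU = nCvΔT with Cv = (5/2)R = 20.8 J/(mol·K).
ΔU = 5.03×20.8×(230−608) = -39500 J.

-39500 J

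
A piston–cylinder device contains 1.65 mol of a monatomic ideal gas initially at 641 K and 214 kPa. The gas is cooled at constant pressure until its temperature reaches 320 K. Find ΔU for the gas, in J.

V₁ = nRT₁/P₁ = 1.65×8.314×641/214 = 41.1 L.
Isobaric: P stays 214 kPa; V/T = const ⇒ T₂ = 320 K, V₂ = 20.5 L.
For an ideal gas ΔU = nCvΔT with Cv = (3/2)R = 12.5 J/(mol·K).
ΔU = 1.65×12.5×(320−641) = -6610 J.

-6610 J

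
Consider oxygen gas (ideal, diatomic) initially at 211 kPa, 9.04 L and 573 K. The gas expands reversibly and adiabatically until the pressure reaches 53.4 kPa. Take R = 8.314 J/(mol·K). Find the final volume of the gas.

24.1 L

Adiabatic: T₂/T₁ = (P₂/P₁)^((γ−1)/γ) ⇒ T₂ = 573×(0.253)^0.286 = 387 K; V₂ = 24.1 L.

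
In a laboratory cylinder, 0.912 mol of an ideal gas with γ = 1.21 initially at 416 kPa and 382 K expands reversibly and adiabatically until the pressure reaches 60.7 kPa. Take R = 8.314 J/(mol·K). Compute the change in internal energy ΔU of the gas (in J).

-3920 J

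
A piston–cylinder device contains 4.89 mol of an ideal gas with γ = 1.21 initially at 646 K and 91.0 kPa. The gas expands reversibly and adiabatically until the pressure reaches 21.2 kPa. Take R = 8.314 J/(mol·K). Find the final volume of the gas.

V₁ = nRT₁/P₁ = 4.89×8.314×646/91.0 = 289 L.
Adiabatic: T₂/T₁ = (P₂/P₁)^((γ−1)/γ) ⇒ T₂ = 646×(0.233)^0.174 = 502 K; V₂ = 962 L.

962 L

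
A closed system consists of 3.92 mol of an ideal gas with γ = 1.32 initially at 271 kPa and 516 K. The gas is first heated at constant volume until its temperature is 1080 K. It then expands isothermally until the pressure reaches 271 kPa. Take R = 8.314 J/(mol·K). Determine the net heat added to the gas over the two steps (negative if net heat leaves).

83400 J

V₁ = nRT₁/P₁ = 3.92×8.314×516/271 = 62.1 L.
Step 1 — Isochoric: V stays 62.1 L; P/T = const ⇒ T₂ = 1080 K, P₂ = 567 kPa.
W = 0 (no volume change).
ΔU = nCvΔT = 3.92×26.0×(1080−516) = 57400 J.
Q = ΔU = 57400 J.
State after step 1: P = 567 kPa, V = 62.1 L, T = 1080 K.
Step 2 — Isothermal: T stays 1080 K; PV = const ⇒ V₂ = 130 L, P₂ = 271 kPa.
ΔU = 0 (ideal gas, T constant).
W = nRT ln(V₂/V₁) = 3.92×8.314×1080×ln(2.09) = 26000 J.
Q = ΔU + W = 26000 J.
Net over both steps: W = 26000 J, Q = 83400 J, ΔU = 57400 J.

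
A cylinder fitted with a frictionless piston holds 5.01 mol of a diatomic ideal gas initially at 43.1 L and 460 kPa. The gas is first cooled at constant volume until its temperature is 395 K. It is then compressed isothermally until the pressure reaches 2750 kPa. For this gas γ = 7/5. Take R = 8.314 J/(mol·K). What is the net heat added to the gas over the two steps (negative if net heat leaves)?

-40900 J

T₁ = P₁V₁/(nR) = 460×43.1/(5.01×8.314) = 476 K.
Step 1 — Isochoric: V stays 43.1 L; P/T = const ⇒ T₂ = 395 K, P₂ = 382 kPa.
W = 0 (no volume change).
ΔU = nCvΔT = 5.01×20.8×(395−476) = -8430 J.
Q = ΔU = -8430 J.
State after step 1: P = 382 kPa, V = 43.1 L, T = 395 K.
Step 2 — Isothermal: T stays 395 K; PV = const ⇒ V₂ = 5.98 L, P₂ = 2750 kPa.
ΔU = 0 (ideal gas, T constant).
W = nRT ln(V₂/V₁) = 5.01×8.314×395×ln(0.139) = -32500 J.
Q = ΔU + W = -32500 J.
Net over both steps: W = -32500 J, Q = -40900 J, ΔU = -8430 J.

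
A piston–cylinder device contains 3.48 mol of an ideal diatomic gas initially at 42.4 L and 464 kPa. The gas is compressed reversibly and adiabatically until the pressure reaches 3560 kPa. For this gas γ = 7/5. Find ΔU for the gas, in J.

38900 J

T₁ = P₁V₁/(nR) = 464×42.4/(3.48×8.314) = 680 K.
Adiabatic: T₂/T₁ = (P₂/P₁)^((γ−1)/γ) ⇒ T₂ = 680×(7.67)^0.286 = 1220 K; V₂ = 9.89 L.
For an ideal gas ΔU = nCvΔT with Cv = (5/2)R = 20.8 J/(mol·K).
ΔU = 3.48×20.8×(1220−680) = 38900 J.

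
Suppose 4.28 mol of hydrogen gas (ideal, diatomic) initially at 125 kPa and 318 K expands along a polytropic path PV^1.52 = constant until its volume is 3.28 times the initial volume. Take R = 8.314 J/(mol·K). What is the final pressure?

V₁ = nRT₁/P₁ = 4.28×8.314×318/125 = 90.5 L.
Polytropic n=1.52: T₂ = T₁(V₁/V₂)^(n−1) = 318×(0.305)^0.52 = 171 K; P₂ = P₁(V₁/V₂)^n = 20.5 kPa.

20.5 kPa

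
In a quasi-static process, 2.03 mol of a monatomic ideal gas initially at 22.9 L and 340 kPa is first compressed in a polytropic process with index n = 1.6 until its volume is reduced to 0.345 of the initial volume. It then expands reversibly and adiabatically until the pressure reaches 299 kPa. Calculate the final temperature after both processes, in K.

T₁ = P₁V₁/(nR) = 340×22.9/(2.03×8.314) = 461 K.
Step 1 — Polytropic n=1.6: T₂ = T₁(V₁/V₂)^(n−1) = 461×(2.90)^0.60 = 874 K; P₂ = P₁(V₁/V₂)^n = 1870 kPa.
W = (P₁V₁−P₂V₂)/(n−1) = (340×22.9−1870×7.90)/0.60 = -11600 J.
ΔU = nCvΔT = 2.03×12.5×(874−461) = 10400 J.
Q = ΔU + W = -1160 J.
State after step 1: P = 1870 kPa, V = 7.90 L, T = 874 K.
Step 2 — Adiabatic: T₂/T₁ = (P₂/P₁)^((γ−1)/γ) ⇒ T₂ = 874×(0.160)^0.400 = 420 K; V₂ = 23.7 L.
ΔU = nCvΔT = 2.03×12.5×(420−874) = -11500 J.
Q = 0 for an adiabatic process, so W = −ΔU = 11500 J.
Net over both steps: W = -112 J, Q = -1160 J, ΔU = -1050 J.

420 K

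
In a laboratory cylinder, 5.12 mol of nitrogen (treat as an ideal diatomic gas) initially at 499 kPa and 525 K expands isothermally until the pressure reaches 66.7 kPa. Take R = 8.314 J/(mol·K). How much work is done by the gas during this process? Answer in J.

V₁ = nRT₁/P₁ = 5.12×8.314×525/499 = 44.8 L.
Isothermal: T stays 525 K; PV = const ⇒ V₂ = 335 L, P₂ = 66.7 kPa.
W = nRT ln(V₂/V₁) = 5.12×8.314×525×ln(7.48) = 45000 J.

45000 J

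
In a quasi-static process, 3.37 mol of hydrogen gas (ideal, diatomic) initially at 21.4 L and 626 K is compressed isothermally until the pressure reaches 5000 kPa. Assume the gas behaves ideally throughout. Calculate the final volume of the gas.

3.51 L

P₁ = nRT₁/V₁ = 3.37×8.314×626/21.4 = 820 kPa.
Isothermal: T stays 626 K; PV = const ⇒ V₂ = 3.51 L, P₂ = 5000 kPa.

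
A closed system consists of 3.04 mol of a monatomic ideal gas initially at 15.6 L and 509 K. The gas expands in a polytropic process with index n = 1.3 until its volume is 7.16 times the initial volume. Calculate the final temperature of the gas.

282 K

P₁ = nRT₁/V₁ = 3.04×8.314×509/15.6 = 825 kPa.
Polytropic n=1.3: T₂ = T₁(V₁/V₂)^(n−1) = 509×(0.140)^0.30 = 282 K; P₂ = P₁(V₁/V₂)^n = 63.8 kPa.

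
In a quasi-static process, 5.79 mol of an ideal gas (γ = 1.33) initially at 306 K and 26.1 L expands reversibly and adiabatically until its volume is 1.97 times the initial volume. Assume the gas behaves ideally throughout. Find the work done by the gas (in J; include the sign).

8950 J

P₁ = nRT₁/V₁ = 5.79×8.314×306/26.1 = 564 kPa.
Adiabatic: TV^(γ−1) = const ⇒ T₂ = 306×(0.508)^0.330 = 245 K; PV^γ = const ⇒ P₂ = 229 kPa.
ΔU = nCvΔT = 5.79×25.2×(245−306) = -8950 J.
Q = 0 for an adiabatic process, so W = −ΔU = 8950 J.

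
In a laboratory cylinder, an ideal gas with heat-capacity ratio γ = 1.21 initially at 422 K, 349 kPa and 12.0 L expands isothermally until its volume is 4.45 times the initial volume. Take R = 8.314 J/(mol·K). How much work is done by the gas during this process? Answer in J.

n = P₁V₁/(RT₁) = 349×12.0/(8.314×422) = 1.19 mol.
Isothermal: T stays 422 K; PV = const ⇒ V₂ = 53.4 L, P₂ = 78.4 kPa.
W = nRT ln(V₂/V₁) = 1.19×8.314×422×ln(4.45) = 6250 J.

6250 J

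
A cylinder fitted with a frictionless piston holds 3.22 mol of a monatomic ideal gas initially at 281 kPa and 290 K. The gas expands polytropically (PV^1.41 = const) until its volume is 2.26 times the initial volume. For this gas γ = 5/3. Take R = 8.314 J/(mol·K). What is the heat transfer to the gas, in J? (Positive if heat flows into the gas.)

2070 J

V₁ = nRT₁/P₁ = 3.22×8.314×290/281 = 27.6 L.
Polytropic n=1.41: T₂ = T₁(V₁/V₂)^(n−1) = 290×(0.442)^0.41 = 208 K; P₂ = P₁(V₁/V₂)^n = 89.0 kPa.
W = (P₁V₁−P₂V₂)/(n−1) = (281×27.6−89.0×62.4)/0.41 = 5380 J.
ΔU = nCvΔT = 3.22×12.5×(208−290) = -3310 J.
Q = ΔU + W = 2070 J.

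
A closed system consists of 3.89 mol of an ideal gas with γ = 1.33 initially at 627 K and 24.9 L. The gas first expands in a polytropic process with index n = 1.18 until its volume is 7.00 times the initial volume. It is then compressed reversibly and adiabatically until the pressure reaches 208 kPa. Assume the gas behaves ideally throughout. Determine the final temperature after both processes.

557 K

P₁ = nRT₁/V₁ = 3.89×8.314×627/24.9 = 814 kPa.
Step 1 — Polytropic n=1.18: T₂ = T₁(V₁/V₂)^(n−1) = 627×(0.143)^0.18 = 442 K; P₂ = P₁(V₁/V₂)^n = 82.0 kPa.
W = (P₁V₁−P₂V₂)/(n−1) = (814×24.9−82.0×174)/0.18 = 33300 J.
ΔU = nCvΔT = 3.89×25.2×(442−627) = -18200 J.
Q = ΔU + W = 15100 J.
State after step 1: P = 82.0 kPa, V = 174 L, T = 442 K.
Step 2 — Adiabatic: T₂/T₁ = (P₂/P₁)^((γ−1)/γ) ⇒ T₂ = 442×(2.54)^0.248 = 557 K; V₂ = 86.5 L.
ΔU = nCvΔT = 3.89×25.2×(557−442) = 11300 J.
Q = 0 for an adiabatic process, so W = −ΔU = -11300 J.
Net over both steps: W = 22000 J, Q = 15100 J, ΔU = -6900 J.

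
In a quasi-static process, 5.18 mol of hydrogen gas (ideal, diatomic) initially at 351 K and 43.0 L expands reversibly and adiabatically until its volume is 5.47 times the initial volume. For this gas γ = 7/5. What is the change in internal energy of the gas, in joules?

-18600 J

P₁ = nRT₁/V₁ = 5.18×8.314×351/43.0 = 352 kPa.
Adiabatic: TV^(γ−1) = const ⇒ T₂ = 351×(0.183)^0.400 = 178 K; PV^γ = const ⇒ P₂ = 32.6 kPa.
For an ideal gas ΔU = nCvΔT with Cv = (5/2)R = 20.8 J/(mol·K).
ΔU = 5.18×20.8×(178−351) = -18600 J.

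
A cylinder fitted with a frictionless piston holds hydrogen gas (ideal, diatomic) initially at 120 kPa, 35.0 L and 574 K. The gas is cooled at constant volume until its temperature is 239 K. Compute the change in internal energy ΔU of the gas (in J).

-6130 J

n = P₁V₁/(RT₁) = 120×35.0/(8.314×574) = 0.880 mol.
Isochoric: V stays 35.0 L; P/T = const ⇒ T₂ = 239 K, P₂ = 50.0 kPa.
For an ideal gas ΔU = nCvΔT with Cv = (5/2)R = 20.8 J/(mol·K).
ΔU = 0.880×20.8×(239−574) = -6130 J.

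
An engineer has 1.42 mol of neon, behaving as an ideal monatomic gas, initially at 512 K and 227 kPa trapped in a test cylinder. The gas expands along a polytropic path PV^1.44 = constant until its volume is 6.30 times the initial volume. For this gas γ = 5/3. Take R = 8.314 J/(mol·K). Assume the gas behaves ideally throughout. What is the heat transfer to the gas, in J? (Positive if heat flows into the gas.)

2590 J

V₁ = nRT₁/P₁ = 1.42×8.314×512/227 = 26.6 L.
Polytropic n=1.44: T₂ = T₁(V₁/V₂)^(n−1) = 512×(0.159)^0.44 = 228 K; P₂ = P₁(V₁/V₂)^n = 16.0 kPa.
W = (P₁V₁−P₂V₂)/(n−1) = (227×26.6−16.0×168)/0.44 = 7630 J.
ΔU = nCvΔT = 1.42×12.5×(228−512) = -5030 J.
Q = ΔU + W = 2590 J.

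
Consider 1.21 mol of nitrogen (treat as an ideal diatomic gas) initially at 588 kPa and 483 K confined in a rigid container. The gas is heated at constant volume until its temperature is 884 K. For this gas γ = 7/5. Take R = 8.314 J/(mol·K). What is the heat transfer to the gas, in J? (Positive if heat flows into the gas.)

10100 J

V₁ = nRT₁/P₁ = 1.21×8.314×483/588 = 8.26 L.
Isochoric: V stays 8.26 L; P/T = const ⇒ T₂ = 884 K, P₂ = 1080 kPa.
W = 0 (no volume change).
ΔU = nCvΔT = 1.21×20.8×(884−483) = 10100 J.
Q = ΔU = 10100 J.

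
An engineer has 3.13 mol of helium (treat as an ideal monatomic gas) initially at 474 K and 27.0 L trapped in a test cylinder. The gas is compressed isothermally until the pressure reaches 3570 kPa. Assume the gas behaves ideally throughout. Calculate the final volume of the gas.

P₁ = nRT₁/V₁ = 3.13×8.314×474/27.0 = 457 kPa.
Isothermal: T stays 474 K; PV = const ⇒ V₂ = 3.46 L, P₂ = 3570 kPa.

3.46 L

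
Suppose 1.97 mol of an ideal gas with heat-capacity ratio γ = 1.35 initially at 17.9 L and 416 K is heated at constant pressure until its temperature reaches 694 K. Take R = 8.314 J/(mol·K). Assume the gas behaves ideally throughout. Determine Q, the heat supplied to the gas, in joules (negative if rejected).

P₁ = nRT₁/V₁ = 1.97×8.314×416/17.9 = 381 kPa.
Isobaric: P stays 381 kPa; V/T = const ⇒ T₂ = 694 K, V₂ = 29.9 L.
W = PΔV = 381×(29.9−17.9) kPa·L = 4550 J.
ΔU = nCvΔT = 1.97×23.8×(694−416) = 13000 J.
Q = ΔU + W = nCpΔT = 17600 J.

17600 J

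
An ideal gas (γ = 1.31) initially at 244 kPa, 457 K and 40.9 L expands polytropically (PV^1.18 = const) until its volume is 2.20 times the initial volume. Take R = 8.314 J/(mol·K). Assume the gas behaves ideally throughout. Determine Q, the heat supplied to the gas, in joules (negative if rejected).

n = P₁V₁/(RT₁) = 244×40.9/(8.314×457) = 2.63 mol.
Polytropic n=1.18: T₂ = T₁(V₁/V₂)^(n−1) = 457×(0.455)^0.18 = 397 K; P₂ = P₁(V₁/V₂)^n = 96.2 kPa.
W = (P₁V₁−P₂V₂)/(n−1) = (244×40.9−96.2×90.0)/0.18 = 7340 J.
ΔU = nCvΔT = 2.63×26.8×(397−457) = -4260 J.
Q = ΔU + W = 3080 J.

3080 J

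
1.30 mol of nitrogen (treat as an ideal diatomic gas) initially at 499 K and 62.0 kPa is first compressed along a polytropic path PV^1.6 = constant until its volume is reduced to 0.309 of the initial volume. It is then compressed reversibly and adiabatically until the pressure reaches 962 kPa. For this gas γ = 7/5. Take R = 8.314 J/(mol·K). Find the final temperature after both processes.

V₁ = nRT₁/P₁ = 1.30×8.314×499/62.0 = 87.0 L.
Step 1 — Polytropic n=1.6: T₂ = T₁(V₁/V₂)^(n−1) = 499×(3.24)^0.60 = 1010 K; P₂ = P₁(V₁/V₂)^n = 406 kPa.
W = (P₁V₁−P₂V₂)/(n−1) = (62.0×87.0−406×26.9)/0.60 = -9200 J.
ΔU = nCvΔT = 1.30×20.8×(1010−499) = 13800 J.
Q = ΔU + W = 4600 J.
State after step 1: P = 406 kPa, V = 26.9 L, T = 1010 K.
Step 2 — Adiabatic: T₂/T₁ = (P₂/P₁)^((γ−1)/γ) ⇒ T₂ = 1010×(2.37)^0.286 = 1290 K; V₂ = 14.5 L.
ΔU = nCvΔT = 1.30×20.8×(1290−1010) = 7630 J.
Q = 0 for an adiabatic process, so W = −ΔU = -7630 J.
Net over both steps: W = -16800 J, Q = 4600 J, ΔU = 21400 J.

1290 K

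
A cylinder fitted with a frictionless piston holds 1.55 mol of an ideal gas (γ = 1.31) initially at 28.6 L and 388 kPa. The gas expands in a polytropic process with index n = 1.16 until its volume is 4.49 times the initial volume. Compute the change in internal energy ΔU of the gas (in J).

-7650 J

T₁ = P₁V₁/(nR) = 388×28.6/(1.55×8.314) = 861 K.
Polytropic n=1.16: T₂ = T₁(V₁/V₂)^(n−1) = 861×(0.223)^0.16 = 677 K; P₂ = P₁(V₁/V₂)^n = 68.0 kPa.
For an ideal gas ΔU = nCvΔT with Cv = R/(γ−1) = 26.8 J/(mol·K).
ΔU = 1.55×26.8×(677−861) = -7650 J.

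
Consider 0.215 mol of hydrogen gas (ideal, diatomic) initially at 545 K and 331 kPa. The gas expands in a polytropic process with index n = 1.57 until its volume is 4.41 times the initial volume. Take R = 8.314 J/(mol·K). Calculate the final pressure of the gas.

V₁ = nRT₁/P₁ = 0.215×8.314×545/331 = 2.94 L.
Polytropic n=1.57: T₂ = T₁(V₁/V₂)^(n−1) = 545×(0.227)^0.57 = 234 K; P₂ = P₁(V₁/V₂)^n = 32.2 kPa.

32.2 kPa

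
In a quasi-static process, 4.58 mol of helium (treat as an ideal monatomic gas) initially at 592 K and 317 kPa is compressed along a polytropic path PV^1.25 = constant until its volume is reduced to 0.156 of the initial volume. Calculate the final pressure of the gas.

V₁ = nRT₁/P₁ = 4.58×8.314×592/317 = 71.1 L.
Polytropic n=1.25: T₂ = T₁(V₁/V₂)^(n−1) = 592×(6.41)^0.25 = 942 K; P₂ = P₁(V₁/V₂)^n = 3230 kPa.

3230 kPa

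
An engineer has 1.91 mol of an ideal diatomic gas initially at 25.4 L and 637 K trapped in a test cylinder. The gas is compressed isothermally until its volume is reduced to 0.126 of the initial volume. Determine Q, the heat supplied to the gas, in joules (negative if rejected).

P₁ = nRT₁/V₁ = 1.91×8.314×637/25.4 = 398 kPa.
Isothermal: T stays 637 K; PV = const ⇒ V₂ = 3.20 L, P₂ = 3160 kPa.
ΔU = 0 (ideal gas, T constant).
W = nRT ln(V₂/V₁) = 1.91×8.314×637×ln(0.126) = -21000 J.
Q = ΔU + W = -21000 J.

-21000 J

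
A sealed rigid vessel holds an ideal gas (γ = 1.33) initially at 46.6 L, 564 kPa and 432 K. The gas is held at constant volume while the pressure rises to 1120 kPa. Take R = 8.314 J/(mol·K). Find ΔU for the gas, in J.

78500 J

n = P₁V₁/(RT₁) = 564×46.6/(8.314×432) = 7.32 mol.
Isochoric: V stays 46.6 L; P/T = const ⇒ T₂ = 858 K, P₂ = 1120 kPa.
For an ideal gas ΔU = nCvΔT with Cv = R/(γ−1) = 25.2 J/(mol·K).
ΔU = 7.32×25.2×(858−432) = 78500 J.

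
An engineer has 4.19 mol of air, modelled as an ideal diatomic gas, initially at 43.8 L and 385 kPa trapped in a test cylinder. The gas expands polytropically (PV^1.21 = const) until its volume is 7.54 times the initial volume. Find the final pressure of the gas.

33.4 kPa

T₁ = P₁V₁/(nR) = 385×43.8/(4.19×8.314) = 484 K.
Polytropic n=1.21: T₂ = T₁(V₁/V₂)^(n−1) = 484×(0.133)^0.21 = 317 K; P₂ = P₁(V₁/V₂)^n = 33.4 kPa.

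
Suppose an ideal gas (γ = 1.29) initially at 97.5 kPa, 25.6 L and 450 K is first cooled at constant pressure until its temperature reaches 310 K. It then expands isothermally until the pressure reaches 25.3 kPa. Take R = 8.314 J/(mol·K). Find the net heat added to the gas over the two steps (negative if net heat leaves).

-1130 J

n = P₁V₁/(RT₁) = 97.5×25.6/(8.314×450) = 0.667 mol.
Step 1 — Isobaric: P stays 97.5 kPa; V/T = const ⇒ T₂ = 310 K, V₂ = 17.6 L.
W = PΔV = 97.5×(17.6−25.6) kPa·L = -777 J.
ΔU = nCvΔT = 0.667×28.7×(310−450) = -2680 J.
Q = ΔU + W = nCpΔT = -3450 J.
State after step 1: P = 97.5 kPa, V = 17.6 L, T = 310 K.
Step 2 — Isothermal: T stays 310 K; PV = const ⇒ V₂ = 68.0 L, P₂ = 25.3 kPa.
ΔU = 0 (ideal gas, T constant).
W = nRT ln(V₂/V₁) = 0.667×8.314×310×ln(3.85) = 2320 J.
Q = ΔU + W = 2320 J.
Net over both steps: W = 1540 J, Q = -1130 J, ΔU = -2680 J.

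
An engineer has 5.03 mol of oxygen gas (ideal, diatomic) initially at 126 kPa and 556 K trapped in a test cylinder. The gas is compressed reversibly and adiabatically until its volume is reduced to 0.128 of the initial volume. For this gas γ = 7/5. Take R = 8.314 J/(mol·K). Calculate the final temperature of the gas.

1270 K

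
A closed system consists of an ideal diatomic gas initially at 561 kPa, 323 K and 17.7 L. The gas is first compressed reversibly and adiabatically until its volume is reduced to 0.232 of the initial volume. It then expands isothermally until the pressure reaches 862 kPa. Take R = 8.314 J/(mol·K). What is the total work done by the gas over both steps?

9080 J

n = P₁V₁/(RT₁) = 561×17.7/(8.314×323) = 3.70 mol.
Step 1 — Adiabatic: TV^(γ−1) = const ⇒ T₂ = 323×(4.31)^0.400 = 579 K; PV^γ = const ⇒ P₂ = 4340 kPa.
ΔU = nCvΔT = 3.70×20.8×(579−323) = 19700 J.
Q = 0 for an adiabatic process, so W = −ΔU = -19700 J.
State after step 1: P = 4340 kPa, V = 4.11 L, T = 579 K.
Step 2 — Isothermal: T stays 579 K; PV = const ⇒ V₂ = 20.7 L, P₂ = 862 kPa.
ΔU = 0 (ideal gas, T constant).
W = nRT ln(V₂/V₁) = 3.70×8.314×579×ln(5.03) = 28800 J.
Q = ΔU + W = 28800 J.
Net over both steps: W = 9080 J, Q = 28800 J, ΔU = 19700 J.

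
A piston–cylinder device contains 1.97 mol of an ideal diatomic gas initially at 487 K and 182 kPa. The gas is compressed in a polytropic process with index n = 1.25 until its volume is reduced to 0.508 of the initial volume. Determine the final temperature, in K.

V₁ = nRT₁/P₁ = 1.97×8.314×487/182 = 43.8 L.
Polytropic n=1.25: T₂ = T₁(V₁/V₂)^(n−1) = 487×(1.97)^0.25 = 577 K; P₂ = P₁(V₁/V₂)^n = 424 kPa.

577 K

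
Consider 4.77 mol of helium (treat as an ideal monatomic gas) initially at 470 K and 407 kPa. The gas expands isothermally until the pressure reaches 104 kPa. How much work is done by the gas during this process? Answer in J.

25400 J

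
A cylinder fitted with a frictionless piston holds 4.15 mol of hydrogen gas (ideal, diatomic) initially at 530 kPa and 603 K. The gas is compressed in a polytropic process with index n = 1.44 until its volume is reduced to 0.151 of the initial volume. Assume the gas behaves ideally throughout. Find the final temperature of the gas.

V₁ = nRT₁/P₁ = 4.15×8.314×603/530 = 39.3 L.
Polytropic n=1.44: T₂ = T₁(V₁/V₂)^(n−1) = 603×(6.62)^0.44 = 1390 K; P₂ = P₁(V₁/V₂)^n = 8060 kPa.

1390 K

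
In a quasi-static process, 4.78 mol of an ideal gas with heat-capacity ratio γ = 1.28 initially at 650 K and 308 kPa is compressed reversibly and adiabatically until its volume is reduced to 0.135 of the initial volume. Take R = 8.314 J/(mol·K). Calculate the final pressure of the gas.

4000 kPa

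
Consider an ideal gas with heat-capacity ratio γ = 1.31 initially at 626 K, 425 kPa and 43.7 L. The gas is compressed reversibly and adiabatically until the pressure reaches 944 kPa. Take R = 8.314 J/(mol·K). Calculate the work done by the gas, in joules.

n = P₁V₁/(RT₁) = 425×43.7/(8.314×626) = 3.57 mol.
Adiabatic: T₂/T₁ = (P₂/P₁)^((γ−1)/γ) ⇒ T₂ = 626×(2.22)^0.237 = 756 K; V₂ = 23.8 L.
ΔU = nCvΔT = 3.57×26.8×(756−626) = 12500 J.
Q = 0 for an adiabatic process, so W = −ΔU = -12500 J.

-12500 J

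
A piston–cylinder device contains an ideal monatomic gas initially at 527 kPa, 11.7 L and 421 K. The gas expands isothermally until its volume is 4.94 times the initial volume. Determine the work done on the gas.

-9850 J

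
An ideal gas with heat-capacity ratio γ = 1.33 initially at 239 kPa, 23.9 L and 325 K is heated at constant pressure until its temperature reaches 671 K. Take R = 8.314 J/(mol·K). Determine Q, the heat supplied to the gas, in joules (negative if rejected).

24500 J

n = P₁V₁/(RT₁) = 239×23.9/(8.314×325) = 2.11 mol.
Isobaric: P stays 239 kPa; V/T = const ⇒ T₂ = 671 K, V₂ = 49.3 L.
W = PΔV = 239×(49.3−23.9) kPa·L = 6080 J.
ΔU = nCvΔT = 2.11×25.2×(671−325) = 18400 J.
Q = ΔU + W = nCpΔT = 24500 J.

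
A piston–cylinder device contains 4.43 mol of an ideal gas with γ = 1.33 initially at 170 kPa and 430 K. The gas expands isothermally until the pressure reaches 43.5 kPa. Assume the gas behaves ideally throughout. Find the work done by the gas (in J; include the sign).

21600 J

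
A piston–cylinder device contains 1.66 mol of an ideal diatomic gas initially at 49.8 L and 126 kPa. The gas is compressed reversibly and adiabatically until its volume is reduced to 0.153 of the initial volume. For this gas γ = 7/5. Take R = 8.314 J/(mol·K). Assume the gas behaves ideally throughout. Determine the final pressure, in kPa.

1750 kPa

T₁ = P₁V₁/(nR) = 126×49.8/(1.66×8.314) = 455 K.
Adiabatic: TV^(γ−1) = const ⇒ T₂ = 455×(6.54)^0.400 = 963 K; PV^γ = const ⇒ P₂ = 1750 kPa.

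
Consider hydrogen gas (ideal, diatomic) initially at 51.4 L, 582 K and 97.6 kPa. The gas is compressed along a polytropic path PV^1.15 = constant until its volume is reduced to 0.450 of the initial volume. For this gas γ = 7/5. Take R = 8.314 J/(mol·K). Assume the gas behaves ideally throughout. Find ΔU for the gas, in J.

1600 J

n = P₁V₁/(RT₁) = 97.6×51.4/(8.314×582) = 1.04 mol.
Polytropic n=1.15: T₂ = T₁(V₁/V₂)^(n−1) = 582×(2.22)^0.15 = 656 K; P₂ = P₁(V₁/V₂)^n = 244 kPa.
For an ideal gas ΔU = nCvΔT with Cv = (5/2)R = 20.8 J/(mol·K).
ΔU = 1.04×20.8×(656−582) = 1600 J.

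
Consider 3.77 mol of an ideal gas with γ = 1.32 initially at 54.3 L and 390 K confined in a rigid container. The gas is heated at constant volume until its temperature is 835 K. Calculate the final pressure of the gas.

482 kPa

P₁ = nRT₁/V₁ = 3.77×8.314×390/54.3 = 225 kPa.
Isochoric: V stays 54.3 L; P/T = const ⇒ T₂ = 835 K, P₂ = 482 kPa.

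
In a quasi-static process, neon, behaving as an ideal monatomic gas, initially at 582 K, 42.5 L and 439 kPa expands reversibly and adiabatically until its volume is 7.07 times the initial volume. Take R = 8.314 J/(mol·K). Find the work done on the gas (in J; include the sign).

-20400 J

n = P₁V₁/(RT₁) = 439×42.5/(8.314×582) = 3.86 mol.
Adiabatic: TV^(γ−1) = const ⇒ T₂ = 582×(0.141)^0.667 = 158 K; PV^γ = const ⇒ P₂ = 16.9 kPa.
ΔU = nCvΔT = 3.86×12.5×(158−582) = -20400 J.
Q = 0 for an adiabatic process, so W = −ΔU = 20400 J.
Work done on the gas = −W_by = -20400 J.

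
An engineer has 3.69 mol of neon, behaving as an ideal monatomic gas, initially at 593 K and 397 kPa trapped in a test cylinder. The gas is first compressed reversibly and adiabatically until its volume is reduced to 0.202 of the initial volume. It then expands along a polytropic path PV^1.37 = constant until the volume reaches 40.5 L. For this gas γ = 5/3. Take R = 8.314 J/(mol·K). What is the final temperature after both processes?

V₁ = nRT₁/P₁ = 3.69×8.314×593/397 = 45.8 L.
Step 1 — Adiabatic: TV^(γ−1) = const ⇒ T₂ = 593×(4.95)^0.667 = 1720 K; PV^γ = const ⇒ P₂ = 5710 kPa.
ΔU = nCvΔT = 3.69×12.5×(1720−593) = 52000 J.
Q = 0 for an adiabatic process, so W = −ΔU = -52000 J.
State after step 1: P = 5710 kPa, V = 9.26 L, T = 1720 K.
Step 2 — Polytropic n=1.37: T₂ = T₁(V₁/V₂)^(n−1) = 1720×(0.229)^0.37 = 998 K; P₂ = P₁(V₁/V₂)^n = 756 kPa.
W = (P₁V₁−P₂V₂)/(n−1) = (5710×9.26−756×40.5)/0.37 = 60100 J.
ΔU = nCvΔT = 3.69×12.5×(998−1720) = -33400 J.
Q = ΔU + W = 26700 J.
Net over both steps: W = 8120 J, Q = 26700 J, ΔU = 18600 J.

998 K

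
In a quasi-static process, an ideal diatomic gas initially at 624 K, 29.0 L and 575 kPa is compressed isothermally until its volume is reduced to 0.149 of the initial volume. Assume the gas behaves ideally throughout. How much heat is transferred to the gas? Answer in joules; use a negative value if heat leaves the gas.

n = P₁V₁/(RT₁) = 575×29.0/(8.314×624) = 3.21 mol.
Isothermal: T stays 624 K; PV = const ⇒ V₂ = 4.32 L, P₂ = 3860 kPa.
ΔU = 0 (ideal gas, T constant).
W = nRT ln(V₂/V₁) = 3.21×8.314×624×ln(0.149) = -31700 J.
Q = ΔU + W = -31700 J.

-31700 J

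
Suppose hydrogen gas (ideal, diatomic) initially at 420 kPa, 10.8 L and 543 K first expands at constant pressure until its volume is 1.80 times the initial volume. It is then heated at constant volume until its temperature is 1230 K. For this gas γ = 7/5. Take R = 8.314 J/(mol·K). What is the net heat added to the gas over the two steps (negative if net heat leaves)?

n = P₁V₁/(RT₁) = 420×10.8/(8.314×543) = 1.00 mol.
Step 1 — Isobaric: P stays 420 kPa; V/T = const ⇒ T₂ = 977 K, V₂ = 19.4 L.
W = PΔV = 420×(19.4−10.8) kPa·L = 3630 J.
ΔU = nCvΔT = 1.00×20.8×(977−543) = 9070 J.
Q = ΔU + W = nCpΔT = 12700 J.
State after step 1: P = 420 kPa, V = 19.4 L, T = 977 K.
Step 2 — Isochoric: V stays 19.4 L; P/T = const ⇒ T₂ = 1230 K, P₂ = 529 kPa.
W = 0 (no volume change).
ΔU = nCvΔT = 1.00×20.8×(1230−977) = 5280 J.
Q = ΔU = 5280 J.
Net over both steps: W = 3630 J, Q = 18000 J, ΔU = 14300 J.

18000 J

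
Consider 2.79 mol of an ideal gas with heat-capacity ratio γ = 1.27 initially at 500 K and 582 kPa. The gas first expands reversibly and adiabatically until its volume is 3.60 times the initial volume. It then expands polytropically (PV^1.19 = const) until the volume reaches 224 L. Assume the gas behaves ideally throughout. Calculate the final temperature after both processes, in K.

V₁ = nRT₁/P₁ = 2.79×8.314×500/582 = 19.9 L.
Step 1 — Adiabatic: TV^(γ−1) = const ⇒ T₂ = 500×(0.278)^0.270 = 354 K; PV^γ = const ⇒ P₂ = 114 kPa.
ΔU = nCvΔT = 2.79×30.8×(354−500) = -12600 J.
Q = 0 for an adiabatic process, so W = −ΔU = 12600 J.
State after step 1: P = 114 kPa, V = 71.7 L, T = 354 K.
Step 2 — Polytropic n=1.19: T₂ = T₁(V₁/V₂)^(n−1) = 354×(0.320)^0.19 = 285 K; P₂ = P₁(V₁/V₂)^n = 29.5 kPa.
W = (P₁V₁−P₂V₂)/(n−1) = (114×71.7−29.5×224)/0.19 = 8400 J.
ΔU = nCvΔT = 2.79×30.8×(285−354) = -5910 J.
Q = ΔU + W = 2490 J.
Net over both steps: W = 21000 J, Q = 2490 J, ΔU = -18500 J.

285 K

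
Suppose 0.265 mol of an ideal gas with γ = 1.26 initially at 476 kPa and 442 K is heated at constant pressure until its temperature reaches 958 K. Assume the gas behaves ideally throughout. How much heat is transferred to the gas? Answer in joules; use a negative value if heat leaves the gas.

5510 J

V₁ = nRT₁/P₁ = 0.265×8.314×442/476 = 2.05 L.
Isobaric: P stays 476 kPa; V/T = const ⇒ T₂ = 958 K, V₂ = 4.43 L.
W = PΔV = 476×(4.43−2.05) kPa·L = 1140 J.
ΔU = nCvΔT = 0.265×32.0×(958−442) = 4370 J.
Q = ΔU + W = nCpΔT = 5510 J.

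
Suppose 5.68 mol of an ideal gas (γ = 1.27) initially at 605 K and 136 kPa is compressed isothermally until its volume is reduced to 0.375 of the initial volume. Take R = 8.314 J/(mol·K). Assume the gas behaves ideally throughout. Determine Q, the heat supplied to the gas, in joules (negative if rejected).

V₁ = nRT₁/P₁ = 5.68×8.314×605/136 = 210 L.
Isothermal: T stays 605 K; PV = const ⇒ V₂ = 78.8 L, P₂ = 363 kPa.
ΔU = 0 (ideal gas, T constant).
W = nRT ln(V₂/V₁) = 5.68×8.314×605×ln(0.375) = -28000 J.
Q = ΔU + W = -28000 J.

-28000 J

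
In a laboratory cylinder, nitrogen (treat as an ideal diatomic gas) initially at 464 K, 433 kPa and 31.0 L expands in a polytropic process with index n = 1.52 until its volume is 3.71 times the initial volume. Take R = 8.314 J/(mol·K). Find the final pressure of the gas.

59.0 kPa

Polytropic n=1.52: T₂ = T₁(V₁/V₂)^(n−1) = 464×(0.270)^0.52 = 235 K; P₂ = P₁(V₁/V₂)^n = 59.0 kPa.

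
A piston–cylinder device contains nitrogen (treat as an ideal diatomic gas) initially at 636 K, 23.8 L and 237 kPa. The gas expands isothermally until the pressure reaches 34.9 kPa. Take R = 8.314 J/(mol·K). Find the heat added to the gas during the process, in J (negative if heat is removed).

10800 J

n = P₁V₁/(RT₁) = 237×23.8/(8.314×636) = 1.07 mol.
Isothermal: T stays 636 K; PV = const ⇒ V₂ = 162 L, P₂ = 34.9 kPa.
ΔU = 0 (ideal gas, T constant).
W = nRT ln(V₂/V₁) = 1.07×8.314×636×ln(6.79) = 10800 J.
Q = ΔU + W = 10800 J.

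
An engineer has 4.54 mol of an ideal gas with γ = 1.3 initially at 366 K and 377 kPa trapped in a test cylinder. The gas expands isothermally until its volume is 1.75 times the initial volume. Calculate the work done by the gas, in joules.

V₁ = nRT₁/P₁ = 4.54×8.314×366/377 = 36.6 L.
Isothermal: T stays 366 K; PV = const ⇒ V₂ = 64.1 L, P₂ = 215 kPa.
W = nRT ln(V₂/V₁) = 4.54×8.314×366×ln(1.75) = 7730 J.

7730 J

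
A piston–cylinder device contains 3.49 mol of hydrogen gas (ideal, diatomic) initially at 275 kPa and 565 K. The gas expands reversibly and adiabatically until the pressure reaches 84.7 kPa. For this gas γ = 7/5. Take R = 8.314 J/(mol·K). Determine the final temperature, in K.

V₁ = nRT₁/P₁ = 3.49×8.314×565/275 = 59.6 L.
Adiabatic: T₂/T₁ = (P₂/P₁)^((γ−1)/γ) ⇒ T₂ = 565×(0.308)^0.286 = 404 K; V₂ = 138 L.

404 K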